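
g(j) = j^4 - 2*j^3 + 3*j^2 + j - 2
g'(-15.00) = -14939.00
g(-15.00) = 58033.00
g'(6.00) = 685.00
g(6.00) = 976.00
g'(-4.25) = -439.94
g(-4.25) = 527.72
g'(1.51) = 10.15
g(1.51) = 4.66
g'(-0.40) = -2.62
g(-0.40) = -1.77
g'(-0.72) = -7.92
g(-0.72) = -0.15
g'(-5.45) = -857.43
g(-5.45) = 1287.65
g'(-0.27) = -1.14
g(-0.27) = -2.01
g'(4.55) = 280.87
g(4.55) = 304.86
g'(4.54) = 278.88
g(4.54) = 302.06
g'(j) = 4*j^3 - 6*j^2 + 6*j + 1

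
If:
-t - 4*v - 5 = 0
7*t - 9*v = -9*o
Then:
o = 37*v/9 + 35/9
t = -4*v - 5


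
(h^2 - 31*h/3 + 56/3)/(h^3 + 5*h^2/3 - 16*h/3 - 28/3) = (h - 8)/(h^2 + 4*h + 4)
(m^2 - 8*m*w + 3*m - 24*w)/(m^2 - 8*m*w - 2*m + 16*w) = (m + 3)/(m - 2)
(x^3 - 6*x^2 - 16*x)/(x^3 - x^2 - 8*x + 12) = x*(x^2 - 6*x - 16)/(x^3 - x^2 - 8*x + 12)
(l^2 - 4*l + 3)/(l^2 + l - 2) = (l - 3)/(l + 2)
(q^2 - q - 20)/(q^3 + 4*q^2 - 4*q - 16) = (q - 5)/(q^2 - 4)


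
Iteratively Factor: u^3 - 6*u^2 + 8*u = (u - 4)*(u^2 - 2*u) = u*(u - 4)*(u - 2)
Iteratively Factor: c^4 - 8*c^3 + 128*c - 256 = (c - 4)*(c^3 - 4*c^2 - 16*c + 64) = (c - 4)*(c + 4)*(c^2 - 8*c + 16) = (c - 4)^2*(c + 4)*(c - 4)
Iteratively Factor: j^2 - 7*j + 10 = (j - 5)*(j - 2)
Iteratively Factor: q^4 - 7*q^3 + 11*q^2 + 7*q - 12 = (q - 3)*(q^3 - 4*q^2 - q + 4) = (q - 3)*(q - 1)*(q^2 - 3*q - 4) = (q - 4)*(q - 3)*(q - 1)*(q + 1)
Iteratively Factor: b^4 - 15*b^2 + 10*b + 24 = (b - 3)*(b^3 + 3*b^2 - 6*b - 8) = (b - 3)*(b + 1)*(b^2 + 2*b - 8) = (b - 3)*(b - 2)*(b + 1)*(b + 4)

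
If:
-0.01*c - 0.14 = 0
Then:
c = -14.00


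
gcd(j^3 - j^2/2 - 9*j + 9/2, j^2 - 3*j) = j - 3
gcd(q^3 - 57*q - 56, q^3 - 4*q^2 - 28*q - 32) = q - 8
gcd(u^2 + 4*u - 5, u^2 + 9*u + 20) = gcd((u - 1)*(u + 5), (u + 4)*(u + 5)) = u + 5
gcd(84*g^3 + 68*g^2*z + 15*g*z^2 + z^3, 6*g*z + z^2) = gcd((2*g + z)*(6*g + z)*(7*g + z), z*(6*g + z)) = 6*g + z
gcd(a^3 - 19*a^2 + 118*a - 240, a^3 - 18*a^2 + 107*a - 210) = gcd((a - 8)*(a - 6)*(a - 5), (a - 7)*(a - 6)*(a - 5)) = a^2 - 11*a + 30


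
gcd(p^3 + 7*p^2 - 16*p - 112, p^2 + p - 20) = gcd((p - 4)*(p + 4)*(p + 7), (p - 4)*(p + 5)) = p - 4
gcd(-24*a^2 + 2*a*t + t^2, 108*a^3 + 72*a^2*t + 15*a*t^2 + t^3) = 6*a + t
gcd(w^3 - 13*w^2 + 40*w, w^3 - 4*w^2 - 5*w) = w^2 - 5*w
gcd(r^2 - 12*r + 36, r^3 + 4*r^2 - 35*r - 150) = r - 6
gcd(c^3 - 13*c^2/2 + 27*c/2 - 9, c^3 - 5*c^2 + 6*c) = c^2 - 5*c + 6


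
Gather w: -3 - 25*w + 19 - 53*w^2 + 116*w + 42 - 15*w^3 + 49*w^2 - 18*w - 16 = -15*w^3 - 4*w^2 + 73*w + 42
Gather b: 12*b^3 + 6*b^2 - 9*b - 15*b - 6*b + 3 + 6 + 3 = 12*b^3 + 6*b^2 - 30*b + 12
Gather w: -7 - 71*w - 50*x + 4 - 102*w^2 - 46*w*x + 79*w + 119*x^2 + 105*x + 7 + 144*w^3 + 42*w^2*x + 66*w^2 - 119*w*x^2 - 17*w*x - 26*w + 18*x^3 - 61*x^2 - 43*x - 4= 144*w^3 + w^2*(42*x - 36) + w*(-119*x^2 - 63*x - 18) + 18*x^3 + 58*x^2 + 12*x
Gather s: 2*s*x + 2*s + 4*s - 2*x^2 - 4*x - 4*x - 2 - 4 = s*(2*x + 6) - 2*x^2 - 8*x - 6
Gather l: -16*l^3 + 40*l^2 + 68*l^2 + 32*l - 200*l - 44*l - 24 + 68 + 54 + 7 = -16*l^3 + 108*l^2 - 212*l + 105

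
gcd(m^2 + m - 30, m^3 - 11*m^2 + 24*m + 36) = 1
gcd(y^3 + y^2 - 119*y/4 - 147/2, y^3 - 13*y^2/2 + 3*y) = y - 6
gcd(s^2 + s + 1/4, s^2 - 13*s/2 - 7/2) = s + 1/2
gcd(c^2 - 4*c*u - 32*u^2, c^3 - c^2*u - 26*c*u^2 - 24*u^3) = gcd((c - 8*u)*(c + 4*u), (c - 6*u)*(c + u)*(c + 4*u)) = c + 4*u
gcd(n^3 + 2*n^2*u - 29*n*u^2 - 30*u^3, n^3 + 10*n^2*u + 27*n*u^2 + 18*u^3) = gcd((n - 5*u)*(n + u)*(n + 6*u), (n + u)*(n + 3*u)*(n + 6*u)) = n^2 + 7*n*u + 6*u^2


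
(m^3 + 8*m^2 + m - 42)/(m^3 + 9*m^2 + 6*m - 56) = (m + 3)/(m + 4)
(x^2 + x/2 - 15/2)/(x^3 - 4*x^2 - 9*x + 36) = (x - 5/2)/(x^2 - 7*x + 12)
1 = 1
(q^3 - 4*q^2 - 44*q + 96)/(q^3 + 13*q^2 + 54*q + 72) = (q^2 - 10*q + 16)/(q^2 + 7*q + 12)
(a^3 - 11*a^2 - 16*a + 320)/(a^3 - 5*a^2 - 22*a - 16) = (a^2 - 3*a - 40)/(a^2 + 3*a + 2)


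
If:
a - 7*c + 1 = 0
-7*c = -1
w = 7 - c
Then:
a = 0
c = 1/7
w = 48/7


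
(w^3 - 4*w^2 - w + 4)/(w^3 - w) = (w - 4)/w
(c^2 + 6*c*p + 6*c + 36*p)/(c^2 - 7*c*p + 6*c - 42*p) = (-c - 6*p)/(-c + 7*p)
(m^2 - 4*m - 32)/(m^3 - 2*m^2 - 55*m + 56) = (m + 4)/(m^2 + 6*m - 7)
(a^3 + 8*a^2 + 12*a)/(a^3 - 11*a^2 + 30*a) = (a^2 + 8*a + 12)/(a^2 - 11*a + 30)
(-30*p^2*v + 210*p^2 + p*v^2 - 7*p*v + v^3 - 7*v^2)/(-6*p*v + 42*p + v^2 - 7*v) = (30*p^2 - p*v - v^2)/(6*p - v)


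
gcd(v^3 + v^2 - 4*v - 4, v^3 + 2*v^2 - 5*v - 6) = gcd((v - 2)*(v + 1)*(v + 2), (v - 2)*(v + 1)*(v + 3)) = v^2 - v - 2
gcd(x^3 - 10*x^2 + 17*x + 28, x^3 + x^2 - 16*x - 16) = x^2 - 3*x - 4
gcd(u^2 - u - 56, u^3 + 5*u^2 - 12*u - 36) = 1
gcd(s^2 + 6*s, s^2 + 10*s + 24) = s + 6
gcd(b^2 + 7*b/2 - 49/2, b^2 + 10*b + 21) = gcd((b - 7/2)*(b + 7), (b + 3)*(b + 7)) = b + 7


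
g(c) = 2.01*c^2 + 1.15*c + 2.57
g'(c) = 4.02*c + 1.15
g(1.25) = 7.15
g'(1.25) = 6.18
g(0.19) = 2.86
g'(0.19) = 1.91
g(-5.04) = 47.83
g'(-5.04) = -19.11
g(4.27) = 44.13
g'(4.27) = 18.32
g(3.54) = 31.83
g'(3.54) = 15.38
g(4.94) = 57.30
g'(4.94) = 21.01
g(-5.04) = 47.83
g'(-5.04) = -19.11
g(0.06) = 2.65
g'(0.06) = 1.39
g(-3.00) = 17.21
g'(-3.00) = -10.91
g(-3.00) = 17.21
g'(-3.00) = -10.91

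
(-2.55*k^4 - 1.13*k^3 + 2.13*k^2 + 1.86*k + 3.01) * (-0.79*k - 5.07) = 2.0145*k^5 + 13.8212*k^4 + 4.0464*k^3 - 12.2685*k^2 - 11.8081*k - 15.2607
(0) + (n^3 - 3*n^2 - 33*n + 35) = n^3 - 3*n^2 - 33*n + 35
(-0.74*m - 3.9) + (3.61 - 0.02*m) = -0.76*m - 0.29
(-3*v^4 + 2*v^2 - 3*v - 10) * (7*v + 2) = -21*v^5 - 6*v^4 + 14*v^3 - 17*v^2 - 76*v - 20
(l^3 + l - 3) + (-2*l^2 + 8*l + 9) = l^3 - 2*l^2 + 9*l + 6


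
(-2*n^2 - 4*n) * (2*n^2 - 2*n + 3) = -4*n^4 - 4*n^3 + 2*n^2 - 12*n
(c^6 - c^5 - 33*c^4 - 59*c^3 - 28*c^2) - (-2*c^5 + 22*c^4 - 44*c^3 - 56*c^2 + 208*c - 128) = c^6 + c^5 - 55*c^4 - 15*c^3 + 28*c^2 - 208*c + 128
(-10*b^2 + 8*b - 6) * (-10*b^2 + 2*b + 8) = 100*b^4 - 100*b^3 - 4*b^2 + 52*b - 48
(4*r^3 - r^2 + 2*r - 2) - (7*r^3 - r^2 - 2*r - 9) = -3*r^3 + 4*r + 7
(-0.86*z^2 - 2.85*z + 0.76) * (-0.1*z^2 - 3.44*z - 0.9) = 0.086*z^4 + 3.2434*z^3 + 10.502*z^2 - 0.0493999999999999*z - 0.684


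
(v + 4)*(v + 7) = v^2 + 11*v + 28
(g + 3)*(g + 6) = g^2 + 9*g + 18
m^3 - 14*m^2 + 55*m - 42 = (m - 7)*(m - 6)*(m - 1)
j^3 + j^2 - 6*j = j*(j - 2)*(j + 3)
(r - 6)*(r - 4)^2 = r^3 - 14*r^2 + 64*r - 96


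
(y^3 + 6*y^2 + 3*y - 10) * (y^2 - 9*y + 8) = y^5 - 3*y^4 - 43*y^3 + 11*y^2 + 114*y - 80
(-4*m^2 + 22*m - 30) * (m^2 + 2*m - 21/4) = -4*m^4 + 14*m^3 + 35*m^2 - 351*m/2 + 315/2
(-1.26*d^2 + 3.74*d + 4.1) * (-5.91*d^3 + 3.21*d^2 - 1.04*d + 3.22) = 7.4466*d^5 - 26.148*d^4 - 10.9152*d^3 + 5.2142*d^2 + 7.7788*d + 13.202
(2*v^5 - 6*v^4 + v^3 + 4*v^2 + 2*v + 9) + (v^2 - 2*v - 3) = 2*v^5 - 6*v^4 + v^3 + 5*v^2 + 6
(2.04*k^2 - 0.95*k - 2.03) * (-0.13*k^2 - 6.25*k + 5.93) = -0.2652*k^4 - 12.6265*k^3 + 18.2986*k^2 + 7.054*k - 12.0379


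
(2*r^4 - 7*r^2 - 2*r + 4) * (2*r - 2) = 4*r^5 - 4*r^4 - 14*r^3 + 10*r^2 + 12*r - 8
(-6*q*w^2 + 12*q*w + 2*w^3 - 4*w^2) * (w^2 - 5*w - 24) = -6*q*w^4 + 42*q*w^3 + 84*q*w^2 - 288*q*w + 2*w^5 - 14*w^4 - 28*w^3 + 96*w^2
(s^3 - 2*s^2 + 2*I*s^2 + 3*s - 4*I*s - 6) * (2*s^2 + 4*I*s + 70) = 2*s^5 - 4*s^4 + 8*I*s^4 + 68*s^3 - 16*I*s^3 - 136*s^2 + 152*I*s^2 + 210*s - 304*I*s - 420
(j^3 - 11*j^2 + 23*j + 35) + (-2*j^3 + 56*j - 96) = -j^3 - 11*j^2 + 79*j - 61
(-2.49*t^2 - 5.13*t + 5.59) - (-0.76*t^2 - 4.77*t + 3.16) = -1.73*t^2 - 0.36*t + 2.43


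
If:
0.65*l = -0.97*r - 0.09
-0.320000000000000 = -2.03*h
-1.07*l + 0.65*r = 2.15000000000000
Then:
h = 0.16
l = -1.47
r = 0.89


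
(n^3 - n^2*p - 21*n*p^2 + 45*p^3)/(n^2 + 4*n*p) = (n^3 - n^2*p - 21*n*p^2 + 45*p^3)/(n*(n + 4*p))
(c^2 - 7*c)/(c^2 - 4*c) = (c - 7)/(c - 4)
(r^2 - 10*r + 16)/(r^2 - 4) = (r - 8)/(r + 2)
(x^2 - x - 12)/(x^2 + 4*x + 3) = (x - 4)/(x + 1)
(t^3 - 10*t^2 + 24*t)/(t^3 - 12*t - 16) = t*(t - 6)/(t^2 + 4*t + 4)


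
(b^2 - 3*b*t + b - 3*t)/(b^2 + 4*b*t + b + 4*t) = (b - 3*t)/(b + 4*t)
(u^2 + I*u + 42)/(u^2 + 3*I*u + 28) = (u - 6*I)/(u - 4*I)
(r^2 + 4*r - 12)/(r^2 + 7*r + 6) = (r - 2)/(r + 1)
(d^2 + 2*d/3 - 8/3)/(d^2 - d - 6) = (d - 4/3)/(d - 3)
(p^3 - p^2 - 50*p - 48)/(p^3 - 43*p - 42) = (p - 8)/(p - 7)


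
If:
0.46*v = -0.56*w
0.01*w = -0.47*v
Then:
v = 0.00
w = 0.00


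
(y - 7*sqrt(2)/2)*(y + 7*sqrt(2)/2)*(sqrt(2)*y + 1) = sqrt(2)*y^3 + y^2 - 49*sqrt(2)*y/2 - 49/2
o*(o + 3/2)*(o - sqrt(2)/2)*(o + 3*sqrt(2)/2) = o^4 + sqrt(2)*o^3 + 3*o^3/2 - 3*o^2/2 + 3*sqrt(2)*o^2/2 - 9*o/4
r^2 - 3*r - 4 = (r - 4)*(r + 1)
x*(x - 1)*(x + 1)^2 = x^4 + x^3 - x^2 - x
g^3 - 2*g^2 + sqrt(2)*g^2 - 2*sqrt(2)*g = g*(g - 2)*(g + sqrt(2))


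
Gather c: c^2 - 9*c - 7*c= c^2 - 16*c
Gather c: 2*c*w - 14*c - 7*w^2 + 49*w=c*(2*w - 14) - 7*w^2 + 49*w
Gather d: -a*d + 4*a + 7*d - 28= 4*a + d*(7 - a) - 28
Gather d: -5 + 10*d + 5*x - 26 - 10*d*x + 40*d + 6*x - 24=d*(50 - 10*x) + 11*x - 55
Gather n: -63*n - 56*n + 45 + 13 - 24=34 - 119*n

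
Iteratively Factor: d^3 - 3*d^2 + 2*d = (d)*(d^2 - 3*d + 2) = d*(d - 2)*(d - 1)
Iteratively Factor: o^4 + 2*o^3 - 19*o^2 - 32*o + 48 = (o + 4)*(o^3 - 2*o^2 - 11*o + 12) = (o - 4)*(o + 4)*(o^2 + 2*o - 3) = (o - 4)*(o + 3)*(o + 4)*(o - 1)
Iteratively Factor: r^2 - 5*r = (r - 5)*(r)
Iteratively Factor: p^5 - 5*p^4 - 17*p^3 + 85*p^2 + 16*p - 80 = (p - 1)*(p^4 - 4*p^3 - 21*p^2 + 64*p + 80) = (p - 1)*(p + 4)*(p^3 - 8*p^2 + 11*p + 20) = (p - 4)*(p - 1)*(p + 4)*(p^2 - 4*p - 5) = (p - 4)*(p - 1)*(p + 1)*(p + 4)*(p - 5)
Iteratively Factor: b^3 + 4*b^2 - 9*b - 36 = (b - 3)*(b^2 + 7*b + 12) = (b - 3)*(b + 4)*(b + 3)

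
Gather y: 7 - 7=0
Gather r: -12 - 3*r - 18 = -3*r - 30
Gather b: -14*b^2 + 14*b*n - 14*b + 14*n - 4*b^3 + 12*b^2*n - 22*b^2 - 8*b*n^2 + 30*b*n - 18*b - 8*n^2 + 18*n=-4*b^3 + b^2*(12*n - 36) + b*(-8*n^2 + 44*n - 32) - 8*n^2 + 32*n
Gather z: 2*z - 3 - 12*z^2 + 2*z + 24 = -12*z^2 + 4*z + 21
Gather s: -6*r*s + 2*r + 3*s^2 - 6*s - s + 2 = 2*r + 3*s^2 + s*(-6*r - 7) + 2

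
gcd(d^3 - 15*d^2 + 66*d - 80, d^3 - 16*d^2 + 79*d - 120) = d^2 - 13*d + 40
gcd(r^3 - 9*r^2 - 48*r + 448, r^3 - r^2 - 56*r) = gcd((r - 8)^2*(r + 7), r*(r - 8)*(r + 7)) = r^2 - r - 56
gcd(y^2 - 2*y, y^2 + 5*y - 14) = y - 2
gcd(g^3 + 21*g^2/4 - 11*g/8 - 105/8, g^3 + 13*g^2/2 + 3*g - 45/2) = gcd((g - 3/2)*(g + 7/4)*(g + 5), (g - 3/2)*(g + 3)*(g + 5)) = g^2 + 7*g/2 - 15/2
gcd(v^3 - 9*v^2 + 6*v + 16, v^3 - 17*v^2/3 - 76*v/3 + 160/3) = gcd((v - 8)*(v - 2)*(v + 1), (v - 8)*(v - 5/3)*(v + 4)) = v - 8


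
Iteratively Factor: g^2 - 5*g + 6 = (g - 3)*(g - 2)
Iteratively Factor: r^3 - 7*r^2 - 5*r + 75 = (r - 5)*(r^2 - 2*r - 15) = (r - 5)*(r + 3)*(r - 5)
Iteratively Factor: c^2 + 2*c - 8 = (c + 4)*(c - 2)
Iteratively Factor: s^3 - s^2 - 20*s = (s - 5)*(s^2 + 4*s) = (s - 5)*(s + 4)*(s)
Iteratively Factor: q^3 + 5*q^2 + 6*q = (q + 2)*(q^2 + 3*q) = q*(q + 2)*(q + 3)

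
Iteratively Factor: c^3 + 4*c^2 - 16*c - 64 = (c + 4)*(c^2 - 16) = (c + 4)^2*(c - 4)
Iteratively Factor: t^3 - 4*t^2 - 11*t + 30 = (t - 5)*(t^2 + t - 6) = (t - 5)*(t - 2)*(t + 3)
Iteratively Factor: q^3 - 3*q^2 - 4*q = (q + 1)*(q^2 - 4*q) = q*(q + 1)*(q - 4)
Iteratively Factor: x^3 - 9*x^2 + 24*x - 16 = (x - 1)*(x^2 - 8*x + 16) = (x - 4)*(x - 1)*(x - 4)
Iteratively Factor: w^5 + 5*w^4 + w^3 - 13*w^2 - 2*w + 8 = (w - 1)*(w^4 + 6*w^3 + 7*w^2 - 6*w - 8) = (w - 1)*(w + 1)*(w^3 + 5*w^2 + 2*w - 8) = (w - 1)*(w + 1)*(w + 2)*(w^2 + 3*w - 4) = (w - 1)^2*(w + 1)*(w + 2)*(w + 4)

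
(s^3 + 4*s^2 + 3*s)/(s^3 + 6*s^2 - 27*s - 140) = s*(s^2 + 4*s + 3)/(s^3 + 6*s^2 - 27*s - 140)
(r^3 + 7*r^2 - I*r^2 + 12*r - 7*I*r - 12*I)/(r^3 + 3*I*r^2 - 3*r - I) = (r^3 + r^2*(7 - I) + r*(12 - 7*I) - 12*I)/(r^3 + 3*I*r^2 - 3*r - I)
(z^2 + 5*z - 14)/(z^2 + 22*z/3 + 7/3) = 3*(z - 2)/(3*z + 1)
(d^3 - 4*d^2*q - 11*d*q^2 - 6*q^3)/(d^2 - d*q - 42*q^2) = (-d^3 + 4*d^2*q + 11*d*q^2 + 6*q^3)/(-d^2 + d*q + 42*q^2)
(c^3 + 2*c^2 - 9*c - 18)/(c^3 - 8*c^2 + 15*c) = (c^2 + 5*c + 6)/(c*(c - 5))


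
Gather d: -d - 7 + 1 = -d - 6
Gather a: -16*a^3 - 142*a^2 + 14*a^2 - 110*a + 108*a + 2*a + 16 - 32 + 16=-16*a^3 - 128*a^2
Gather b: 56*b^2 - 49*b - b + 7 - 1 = 56*b^2 - 50*b + 6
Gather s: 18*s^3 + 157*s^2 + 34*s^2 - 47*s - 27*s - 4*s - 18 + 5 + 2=18*s^3 + 191*s^2 - 78*s - 11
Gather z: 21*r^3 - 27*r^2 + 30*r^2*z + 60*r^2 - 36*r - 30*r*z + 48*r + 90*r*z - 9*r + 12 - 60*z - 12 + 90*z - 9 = 21*r^3 + 33*r^2 + 3*r + z*(30*r^2 + 60*r + 30) - 9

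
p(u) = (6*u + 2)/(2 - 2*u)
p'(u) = 6/(2 - 2*u) + 2*(6*u + 2)/(2 - 2*u)^2 = 4/(u - 1)^2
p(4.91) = -4.02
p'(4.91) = 0.26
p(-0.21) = 0.31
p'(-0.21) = 2.73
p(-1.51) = -1.41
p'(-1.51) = 0.63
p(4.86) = -4.04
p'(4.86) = 0.27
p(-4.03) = -2.20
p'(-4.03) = 0.16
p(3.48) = -4.61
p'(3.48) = 0.65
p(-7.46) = -2.53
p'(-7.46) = 0.06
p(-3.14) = -2.03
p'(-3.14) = 0.23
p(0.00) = 1.00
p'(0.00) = 4.00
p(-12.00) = -2.69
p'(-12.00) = 0.02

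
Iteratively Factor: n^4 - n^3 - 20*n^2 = (n + 4)*(n^3 - 5*n^2) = n*(n + 4)*(n^2 - 5*n) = n*(n - 5)*(n + 4)*(n)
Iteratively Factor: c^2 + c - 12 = (c - 3)*(c + 4)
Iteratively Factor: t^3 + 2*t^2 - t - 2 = (t + 2)*(t^2 - 1) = (t + 1)*(t + 2)*(t - 1)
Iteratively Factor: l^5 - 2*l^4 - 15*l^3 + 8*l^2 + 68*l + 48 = (l - 3)*(l^4 + l^3 - 12*l^2 - 28*l - 16) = (l - 4)*(l - 3)*(l^3 + 5*l^2 + 8*l + 4) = (l - 4)*(l - 3)*(l + 1)*(l^2 + 4*l + 4) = (l - 4)*(l - 3)*(l + 1)*(l + 2)*(l + 2)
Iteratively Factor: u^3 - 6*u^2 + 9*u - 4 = (u - 1)*(u^2 - 5*u + 4) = (u - 4)*(u - 1)*(u - 1)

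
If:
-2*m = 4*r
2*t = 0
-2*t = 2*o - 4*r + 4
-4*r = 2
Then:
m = 1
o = -3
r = -1/2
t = 0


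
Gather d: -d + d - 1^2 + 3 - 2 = 0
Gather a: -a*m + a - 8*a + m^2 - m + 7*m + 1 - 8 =a*(-m - 7) + m^2 + 6*m - 7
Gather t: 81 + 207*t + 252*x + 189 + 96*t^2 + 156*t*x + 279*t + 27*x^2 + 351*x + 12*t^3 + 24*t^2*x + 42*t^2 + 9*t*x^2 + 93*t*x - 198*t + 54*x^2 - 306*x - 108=12*t^3 + t^2*(24*x + 138) + t*(9*x^2 + 249*x + 288) + 81*x^2 + 297*x + 162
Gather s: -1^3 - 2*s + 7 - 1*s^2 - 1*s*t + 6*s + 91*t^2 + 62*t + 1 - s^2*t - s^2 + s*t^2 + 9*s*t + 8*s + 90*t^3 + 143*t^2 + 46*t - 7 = s^2*(-t - 2) + s*(t^2 + 8*t + 12) + 90*t^3 + 234*t^2 + 108*t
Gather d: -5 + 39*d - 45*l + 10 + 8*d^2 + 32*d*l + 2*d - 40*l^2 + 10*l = 8*d^2 + d*(32*l + 41) - 40*l^2 - 35*l + 5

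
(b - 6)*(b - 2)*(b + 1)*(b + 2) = b^4 - 5*b^3 - 10*b^2 + 20*b + 24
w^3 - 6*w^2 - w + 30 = (w - 5)*(w - 3)*(w + 2)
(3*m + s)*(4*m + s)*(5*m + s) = 60*m^3 + 47*m^2*s + 12*m*s^2 + s^3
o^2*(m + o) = m*o^2 + o^3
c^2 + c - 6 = (c - 2)*(c + 3)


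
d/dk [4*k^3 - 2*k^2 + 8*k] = 12*k^2 - 4*k + 8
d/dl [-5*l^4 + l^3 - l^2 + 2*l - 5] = -20*l^3 + 3*l^2 - 2*l + 2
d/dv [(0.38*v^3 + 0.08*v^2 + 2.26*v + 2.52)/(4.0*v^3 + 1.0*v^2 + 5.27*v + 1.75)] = (0.0600000000000004*v^4 - 14.0748*v^3 - 30.0834*v^2 - 4.76*v - 9.3254)/(16.0*v^6 + 8.0*v^5 + 43.16*v^4 + 24.54*v^3 + 31.2729*v^2 + 18.445*v + 3.0625)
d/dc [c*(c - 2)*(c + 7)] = 3*c^2 + 10*c - 14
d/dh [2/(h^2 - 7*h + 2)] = 2*(7 - 2*h)/(h^2 - 7*h + 2)^2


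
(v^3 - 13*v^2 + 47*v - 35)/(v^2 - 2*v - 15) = (v^2 - 8*v + 7)/(v + 3)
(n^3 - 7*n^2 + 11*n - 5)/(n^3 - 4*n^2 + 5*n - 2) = (n - 5)/(n - 2)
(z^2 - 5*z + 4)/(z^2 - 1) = (z - 4)/(z + 1)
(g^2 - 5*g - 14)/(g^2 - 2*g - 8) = (g - 7)/(g - 4)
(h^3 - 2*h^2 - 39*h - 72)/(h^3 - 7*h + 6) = (h^2 - 5*h - 24)/(h^2 - 3*h + 2)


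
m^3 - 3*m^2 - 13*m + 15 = (m - 5)*(m - 1)*(m + 3)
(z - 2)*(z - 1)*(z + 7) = z^3 + 4*z^2 - 19*z + 14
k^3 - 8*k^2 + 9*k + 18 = (k - 6)*(k - 3)*(k + 1)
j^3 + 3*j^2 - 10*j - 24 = (j - 3)*(j + 2)*(j + 4)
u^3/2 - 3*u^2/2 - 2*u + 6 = (u/2 + 1)*(u - 3)*(u - 2)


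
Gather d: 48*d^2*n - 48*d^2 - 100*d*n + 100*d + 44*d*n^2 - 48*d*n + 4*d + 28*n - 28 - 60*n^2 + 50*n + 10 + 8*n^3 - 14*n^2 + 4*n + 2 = d^2*(48*n - 48) + d*(44*n^2 - 148*n + 104) + 8*n^3 - 74*n^2 + 82*n - 16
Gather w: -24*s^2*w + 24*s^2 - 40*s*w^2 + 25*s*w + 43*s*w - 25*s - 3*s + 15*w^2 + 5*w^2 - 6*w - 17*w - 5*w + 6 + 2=24*s^2 - 28*s + w^2*(20 - 40*s) + w*(-24*s^2 + 68*s - 28) + 8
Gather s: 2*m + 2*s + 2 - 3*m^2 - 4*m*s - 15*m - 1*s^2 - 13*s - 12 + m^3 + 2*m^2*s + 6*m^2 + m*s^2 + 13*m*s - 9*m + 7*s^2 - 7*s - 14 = m^3 + 3*m^2 - 22*m + s^2*(m + 6) + s*(2*m^2 + 9*m - 18) - 24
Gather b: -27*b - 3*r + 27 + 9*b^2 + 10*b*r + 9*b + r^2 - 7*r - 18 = 9*b^2 + b*(10*r - 18) + r^2 - 10*r + 9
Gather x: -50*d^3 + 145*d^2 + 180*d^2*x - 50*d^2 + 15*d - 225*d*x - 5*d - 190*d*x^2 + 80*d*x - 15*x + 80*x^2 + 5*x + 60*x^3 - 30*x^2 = -50*d^3 + 95*d^2 + 10*d + 60*x^3 + x^2*(50 - 190*d) + x*(180*d^2 - 145*d - 10)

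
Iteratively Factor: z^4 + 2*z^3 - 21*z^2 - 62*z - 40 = (z + 4)*(z^3 - 2*z^2 - 13*z - 10) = (z - 5)*(z + 4)*(z^2 + 3*z + 2) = (z - 5)*(z + 1)*(z + 4)*(z + 2)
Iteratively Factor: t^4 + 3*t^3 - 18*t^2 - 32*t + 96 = (t + 4)*(t^3 - t^2 - 14*t + 24) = (t - 3)*(t + 4)*(t^2 + 2*t - 8) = (t - 3)*(t - 2)*(t + 4)*(t + 4)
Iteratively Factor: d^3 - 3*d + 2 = (d - 1)*(d^2 + d - 2) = (d - 1)^2*(d + 2)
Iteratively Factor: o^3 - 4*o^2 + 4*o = (o - 2)*(o^2 - 2*o) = (o - 2)^2*(o)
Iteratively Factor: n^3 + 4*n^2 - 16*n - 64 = (n - 4)*(n^2 + 8*n + 16) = (n - 4)*(n + 4)*(n + 4)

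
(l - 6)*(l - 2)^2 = l^3 - 10*l^2 + 28*l - 24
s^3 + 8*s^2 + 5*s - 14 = (s - 1)*(s + 2)*(s + 7)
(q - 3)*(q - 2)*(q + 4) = q^3 - q^2 - 14*q + 24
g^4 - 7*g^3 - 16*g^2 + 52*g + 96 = (g - 8)*(g - 3)*(g + 2)^2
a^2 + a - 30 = (a - 5)*(a + 6)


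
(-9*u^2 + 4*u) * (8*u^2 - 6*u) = -72*u^4 + 86*u^3 - 24*u^2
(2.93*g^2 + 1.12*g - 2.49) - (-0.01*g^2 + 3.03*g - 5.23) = 2.94*g^2 - 1.91*g + 2.74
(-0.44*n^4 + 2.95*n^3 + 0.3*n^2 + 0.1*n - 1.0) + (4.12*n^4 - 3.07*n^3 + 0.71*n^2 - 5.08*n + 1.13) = 3.68*n^4 - 0.12*n^3 + 1.01*n^2 - 4.98*n + 0.13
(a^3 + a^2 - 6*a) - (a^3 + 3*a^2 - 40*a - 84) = -2*a^2 + 34*a + 84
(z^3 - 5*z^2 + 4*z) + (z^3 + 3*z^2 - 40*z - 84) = 2*z^3 - 2*z^2 - 36*z - 84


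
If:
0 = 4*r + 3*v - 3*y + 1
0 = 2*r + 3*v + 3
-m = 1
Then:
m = -1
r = 3*y/2 + 1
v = -y - 5/3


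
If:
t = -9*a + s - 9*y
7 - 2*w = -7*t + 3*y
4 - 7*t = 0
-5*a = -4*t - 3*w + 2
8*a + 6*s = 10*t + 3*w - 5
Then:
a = 477/7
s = -34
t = 4/7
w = 2383/21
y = -4535/63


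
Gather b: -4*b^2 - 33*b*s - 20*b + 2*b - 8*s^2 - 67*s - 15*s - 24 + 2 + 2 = -4*b^2 + b*(-33*s - 18) - 8*s^2 - 82*s - 20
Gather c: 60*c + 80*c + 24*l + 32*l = 140*c + 56*l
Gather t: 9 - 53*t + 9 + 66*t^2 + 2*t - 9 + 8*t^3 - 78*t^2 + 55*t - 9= 8*t^3 - 12*t^2 + 4*t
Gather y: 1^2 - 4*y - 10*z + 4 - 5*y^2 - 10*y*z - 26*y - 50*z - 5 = -5*y^2 + y*(-10*z - 30) - 60*z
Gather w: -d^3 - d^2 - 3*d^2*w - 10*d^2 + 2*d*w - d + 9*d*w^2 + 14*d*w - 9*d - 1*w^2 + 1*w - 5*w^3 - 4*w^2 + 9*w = -d^3 - 11*d^2 - 10*d - 5*w^3 + w^2*(9*d - 5) + w*(-3*d^2 + 16*d + 10)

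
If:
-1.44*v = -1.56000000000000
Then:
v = 1.08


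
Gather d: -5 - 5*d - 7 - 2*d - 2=-7*d - 14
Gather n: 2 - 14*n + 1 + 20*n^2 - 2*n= 20*n^2 - 16*n + 3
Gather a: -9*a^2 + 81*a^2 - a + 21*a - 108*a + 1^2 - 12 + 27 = 72*a^2 - 88*a + 16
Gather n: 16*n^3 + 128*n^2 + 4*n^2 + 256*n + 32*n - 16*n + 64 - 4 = 16*n^3 + 132*n^2 + 272*n + 60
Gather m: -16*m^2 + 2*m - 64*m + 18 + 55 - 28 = -16*m^2 - 62*m + 45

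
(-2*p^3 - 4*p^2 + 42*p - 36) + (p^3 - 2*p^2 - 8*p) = -p^3 - 6*p^2 + 34*p - 36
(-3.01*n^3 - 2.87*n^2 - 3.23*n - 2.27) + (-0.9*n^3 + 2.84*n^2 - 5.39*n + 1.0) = -3.91*n^3 - 0.0300000000000002*n^2 - 8.62*n - 1.27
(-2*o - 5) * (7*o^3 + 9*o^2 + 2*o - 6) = -14*o^4 - 53*o^3 - 49*o^2 + 2*o + 30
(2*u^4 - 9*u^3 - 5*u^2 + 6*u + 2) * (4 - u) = -2*u^5 + 17*u^4 - 31*u^3 - 26*u^2 + 22*u + 8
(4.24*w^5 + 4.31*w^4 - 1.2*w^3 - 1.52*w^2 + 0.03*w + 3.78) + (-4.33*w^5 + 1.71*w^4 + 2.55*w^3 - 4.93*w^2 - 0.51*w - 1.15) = -0.0899999999999999*w^5 + 6.02*w^4 + 1.35*w^3 - 6.45*w^2 - 0.48*w + 2.63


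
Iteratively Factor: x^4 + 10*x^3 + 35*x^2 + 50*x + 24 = (x + 1)*(x^3 + 9*x^2 + 26*x + 24) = (x + 1)*(x + 2)*(x^2 + 7*x + 12) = (x + 1)*(x + 2)*(x + 4)*(x + 3)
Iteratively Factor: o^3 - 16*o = (o + 4)*(o^2 - 4*o) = (o - 4)*(o + 4)*(o)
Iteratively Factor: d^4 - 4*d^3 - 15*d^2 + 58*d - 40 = (d - 5)*(d^3 + d^2 - 10*d + 8) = (d - 5)*(d - 2)*(d^2 + 3*d - 4) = (d - 5)*(d - 2)*(d + 4)*(d - 1)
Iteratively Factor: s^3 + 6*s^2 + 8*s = (s + 2)*(s^2 + 4*s) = s*(s + 2)*(s + 4)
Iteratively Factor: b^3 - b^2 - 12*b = (b - 4)*(b^2 + 3*b) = b*(b - 4)*(b + 3)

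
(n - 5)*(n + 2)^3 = n^4 + n^3 - 18*n^2 - 52*n - 40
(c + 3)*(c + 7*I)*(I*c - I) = I*c^3 - 7*c^2 + 2*I*c^2 - 14*c - 3*I*c + 21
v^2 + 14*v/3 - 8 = (v - 4/3)*(v + 6)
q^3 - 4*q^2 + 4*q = q*(q - 2)^2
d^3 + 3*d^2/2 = d^2*(d + 3/2)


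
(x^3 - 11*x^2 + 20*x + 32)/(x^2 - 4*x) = x - 7 - 8/x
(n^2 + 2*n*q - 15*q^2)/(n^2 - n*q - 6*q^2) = (n + 5*q)/(n + 2*q)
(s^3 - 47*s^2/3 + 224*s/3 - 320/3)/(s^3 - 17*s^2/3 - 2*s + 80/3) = (s - 8)/(s + 2)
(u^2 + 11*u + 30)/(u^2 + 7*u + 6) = (u + 5)/(u + 1)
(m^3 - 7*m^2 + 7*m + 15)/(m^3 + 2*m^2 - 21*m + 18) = (m^2 - 4*m - 5)/(m^2 + 5*m - 6)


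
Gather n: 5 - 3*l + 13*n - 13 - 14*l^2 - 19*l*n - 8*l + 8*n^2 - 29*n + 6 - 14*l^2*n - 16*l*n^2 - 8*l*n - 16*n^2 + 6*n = -14*l^2 - 11*l + n^2*(-16*l - 8) + n*(-14*l^2 - 27*l - 10) - 2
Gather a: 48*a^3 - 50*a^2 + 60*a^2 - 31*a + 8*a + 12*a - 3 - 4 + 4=48*a^3 + 10*a^2 - 11*a - 3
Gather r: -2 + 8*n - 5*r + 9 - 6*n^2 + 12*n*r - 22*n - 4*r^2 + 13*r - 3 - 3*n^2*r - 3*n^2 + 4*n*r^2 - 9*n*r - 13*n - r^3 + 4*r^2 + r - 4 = -9*n^2 + 4*n*r^2 - 27*n - r^3 + r*(-3*n^2 + 3*n + 9)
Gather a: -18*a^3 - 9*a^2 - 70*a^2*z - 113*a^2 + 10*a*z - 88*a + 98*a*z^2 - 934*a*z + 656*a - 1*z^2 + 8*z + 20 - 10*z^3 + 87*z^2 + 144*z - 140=-18*a^3 + a^2*(-70*z - 122) + a*(98*z^2 - 924*z + 568) - 10*z^3 + 86*z^2 + 152*z - 120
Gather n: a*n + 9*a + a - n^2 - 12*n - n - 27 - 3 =10*a - n^2 + n*(a - 13) - 30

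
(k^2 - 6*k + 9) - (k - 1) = k^2 - 7*k + 10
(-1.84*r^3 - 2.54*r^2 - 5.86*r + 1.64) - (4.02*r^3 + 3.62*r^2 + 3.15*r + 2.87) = -5.86*r^3 - 6.16*r^2 - 9.01*r - 1.23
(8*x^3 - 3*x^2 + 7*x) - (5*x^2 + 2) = 8*x^3 - 8*x^2 + 7*x - 2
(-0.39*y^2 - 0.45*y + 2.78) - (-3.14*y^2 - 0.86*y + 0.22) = 2.75*y^2 + 0.41*y + 2.56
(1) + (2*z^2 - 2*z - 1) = 2*z^2 - 2*z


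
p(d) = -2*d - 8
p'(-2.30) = -2.00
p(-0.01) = -7.98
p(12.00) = -32.00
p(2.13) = -12.26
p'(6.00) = -2.00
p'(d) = -2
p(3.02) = -14.04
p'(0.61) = -2.00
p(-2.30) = -3.40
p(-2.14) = -3.72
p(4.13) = -16.26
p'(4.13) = -2.00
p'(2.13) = -2.00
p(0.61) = -9.22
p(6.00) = -20.00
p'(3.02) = -2.00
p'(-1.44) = -2.00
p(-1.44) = -5.12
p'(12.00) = -2.00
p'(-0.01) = -2.00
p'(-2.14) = -2.00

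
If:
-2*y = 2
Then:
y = -1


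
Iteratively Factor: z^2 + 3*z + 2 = (z + 1)*(z + 2)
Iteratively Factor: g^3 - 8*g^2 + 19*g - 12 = (g - 4)*(g^2 - 4*g + 3) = (g - 4)*(g - 3)*(g - 1)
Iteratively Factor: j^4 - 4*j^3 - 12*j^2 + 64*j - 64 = (j - 4)*(j^3 - 12*j + 16) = (j - 4)*(j - 2)*(j^2 + 2*j - 8) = (j - 4)*(j - 2)*(j + 4)*(j - 2)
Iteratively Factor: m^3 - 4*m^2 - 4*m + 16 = (m - 2)*(m^2 - 2*m - 8) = (m - 2)*(m + 2)*(m - 4)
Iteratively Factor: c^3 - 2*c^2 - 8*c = (c - 4)*(c^2 + 2*c) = c*(c - 4)*(c + 2)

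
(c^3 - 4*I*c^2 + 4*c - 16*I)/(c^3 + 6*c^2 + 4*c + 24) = (c - 4*I)/(c + 6)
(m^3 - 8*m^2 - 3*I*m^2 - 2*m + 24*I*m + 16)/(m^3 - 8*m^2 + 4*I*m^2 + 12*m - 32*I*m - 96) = (m - I)/(m + 6*I)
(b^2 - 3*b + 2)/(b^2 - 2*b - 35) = (-b^2 + 3*b - 2)/(-b^2 + 2*b + 35)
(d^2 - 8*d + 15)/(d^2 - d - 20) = (d - 3)/(d + 4)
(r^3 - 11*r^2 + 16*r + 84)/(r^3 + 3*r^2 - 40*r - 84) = (r - 7)/(r + 7)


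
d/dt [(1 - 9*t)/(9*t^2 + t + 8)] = (-81*t^2 - 9*t + (9*t - 1)*(18*t + 1) - 72)/(9*t^2 + t + 8)^2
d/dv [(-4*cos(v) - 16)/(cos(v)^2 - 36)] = 4*(sin(v)^2 - 8*cos(v) - 37)*sin(v)/(cos(v)^2 - 36)^2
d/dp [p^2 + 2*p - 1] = 2*p + 2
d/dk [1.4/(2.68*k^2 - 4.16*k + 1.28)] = (5.824 - 7.504*k)/(2.68*k^2 - 4.16*k + 1.28)^2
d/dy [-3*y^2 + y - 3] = 1 - 6*y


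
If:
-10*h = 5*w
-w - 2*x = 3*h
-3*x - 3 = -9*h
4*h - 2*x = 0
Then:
No Solution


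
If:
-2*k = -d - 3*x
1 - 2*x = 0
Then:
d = 2*k - 3/2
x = 1/2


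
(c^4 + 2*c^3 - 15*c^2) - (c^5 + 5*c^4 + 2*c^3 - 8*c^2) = -c^5 - 4*c^4 - 7*c^2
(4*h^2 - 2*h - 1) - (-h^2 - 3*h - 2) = 5*h^2 + h + 1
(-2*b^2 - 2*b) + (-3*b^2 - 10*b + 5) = -5*b^2 - 12*b + 5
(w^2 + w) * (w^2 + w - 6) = w^4 + 2*w^3 - 5*w^2 - 6*w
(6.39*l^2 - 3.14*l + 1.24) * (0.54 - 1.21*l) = -7.7319*l^3 + 7.25*l^2 - 3.196*l + 0.6696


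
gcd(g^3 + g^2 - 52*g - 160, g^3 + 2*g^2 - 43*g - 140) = g^2 + 9*g + 20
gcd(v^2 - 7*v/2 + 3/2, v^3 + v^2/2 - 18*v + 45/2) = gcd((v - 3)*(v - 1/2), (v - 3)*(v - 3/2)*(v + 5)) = v - 3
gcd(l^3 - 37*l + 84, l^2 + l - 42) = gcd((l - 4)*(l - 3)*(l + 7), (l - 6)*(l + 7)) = l + 7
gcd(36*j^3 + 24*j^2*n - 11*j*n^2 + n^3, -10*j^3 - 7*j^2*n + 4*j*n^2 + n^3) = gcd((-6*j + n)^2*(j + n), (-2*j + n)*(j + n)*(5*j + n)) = j + n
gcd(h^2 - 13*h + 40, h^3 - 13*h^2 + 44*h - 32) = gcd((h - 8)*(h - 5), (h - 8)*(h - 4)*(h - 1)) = h - 8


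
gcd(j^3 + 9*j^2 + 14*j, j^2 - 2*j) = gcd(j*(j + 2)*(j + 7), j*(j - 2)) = j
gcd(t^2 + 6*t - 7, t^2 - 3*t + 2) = t - 1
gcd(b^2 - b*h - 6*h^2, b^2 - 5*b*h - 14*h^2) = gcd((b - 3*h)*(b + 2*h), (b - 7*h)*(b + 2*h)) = b + 2*h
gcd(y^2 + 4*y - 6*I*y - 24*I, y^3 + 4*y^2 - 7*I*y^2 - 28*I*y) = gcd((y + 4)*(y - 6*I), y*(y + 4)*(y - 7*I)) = y + 4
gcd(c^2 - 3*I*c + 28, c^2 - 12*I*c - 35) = c - 7*I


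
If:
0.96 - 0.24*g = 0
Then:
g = 4.00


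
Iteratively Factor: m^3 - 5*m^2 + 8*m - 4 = (m - 1)*(m^2 - 4*m + 4) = (m - 2)*(m - 1)*(m - 2)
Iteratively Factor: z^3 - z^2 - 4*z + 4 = (z - 2)*(z^2 + z - 2) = (z - 2)*(z + 2)*(z - 1)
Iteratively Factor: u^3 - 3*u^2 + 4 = (u - 2)*(u^2 - u - 2) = (u - 2)^2*(u + 1)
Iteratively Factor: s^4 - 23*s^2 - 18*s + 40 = (s + 2)*(s^3 - 2*s^2 - 19*s + 20) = (s - 5)*(s + 2)*(s^2 + 3*s - 4) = (s - 5)*(s + 2)*(s + 4)*(s - 1)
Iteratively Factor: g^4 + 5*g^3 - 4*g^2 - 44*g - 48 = (g - 3)*(g^3 + 8*g^2 + 20*g + 16) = (g - 3)*(g + 2)*(g^2 + 6*g + 8) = (g - 3)*(g + 2)^2*(g + 4)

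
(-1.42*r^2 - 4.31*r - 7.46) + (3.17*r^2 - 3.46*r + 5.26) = 1.75*r^2 - 7.77*r - 2.2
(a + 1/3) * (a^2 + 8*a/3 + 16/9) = a^3 + 3*a^2 + 8*a/3 + 16/27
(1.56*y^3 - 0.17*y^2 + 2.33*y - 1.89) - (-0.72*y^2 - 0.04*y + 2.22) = 1.56*y^3 + 0.55*y^2 + 2.37*y - 4.11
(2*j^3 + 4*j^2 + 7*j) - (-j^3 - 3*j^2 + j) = 3*j^3 + 7*j^2 + 6*j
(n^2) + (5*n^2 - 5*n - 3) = 6*n^2 - 5*n - 3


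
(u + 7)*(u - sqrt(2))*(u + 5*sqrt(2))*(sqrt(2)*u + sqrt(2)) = sqrt(2)*u^4 + 8*u^3 + 8*sqrt(2)*u^3 - 3*sqrt(2)*u^2 + 64*u^2 - 80*sqrt(2)*u + 56*u - 70*sqrt(2)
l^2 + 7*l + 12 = (l + 3)*(l + 4)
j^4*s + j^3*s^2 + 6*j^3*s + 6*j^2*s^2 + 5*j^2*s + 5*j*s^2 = j*(j + 5)*(j + s)*(j*s + s)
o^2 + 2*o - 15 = (o - 3)*(o + 5)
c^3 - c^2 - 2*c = c*(c - 2)*(c + 1)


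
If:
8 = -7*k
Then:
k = -8/7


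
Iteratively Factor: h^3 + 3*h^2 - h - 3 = (h - 1)*(h^2 + 4*h + 3) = (h - 1)*(h + 3)*(h + 1)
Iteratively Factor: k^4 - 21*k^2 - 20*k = (k + 1)*(k^3 - k^2 - 20*k) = (k - 5)*(k + 1)*(k^2 + 4*k) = k*(k - 5)*(k + 1)*(k + 4)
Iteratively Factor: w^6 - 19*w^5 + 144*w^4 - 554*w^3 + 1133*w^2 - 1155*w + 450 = (w - 2)*(w^5 - 17*w^4 + 110*w^3 - 334*w^2 + 465*w - 225) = (w - 5)*(w - 2)*(w^4 - 12*w^3 + 50*w^2 - 84*w + 45) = (w - 5)*(w - 2)*(w - 1)*(w^3 - 11*w^2 + 39*w - 45) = (w - 5)*(w - 3)*(w - 2)*(w - 1)*(w^2 - 8*w + 15) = (w - 5)^2*(w - 3)*(w - 2)*(w - 1)*(w - 3)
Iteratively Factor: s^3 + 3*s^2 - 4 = (s + 2)*(s^2 + s - 2) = (s + 2)^2*(s - 1)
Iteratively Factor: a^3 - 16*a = (a + 4)*(a^2 - 4*a) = (a - 4)*(a + 4)*(a)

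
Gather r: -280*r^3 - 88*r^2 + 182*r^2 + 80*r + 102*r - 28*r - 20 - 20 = -280*r^3 + 94*r^2 + 154*r - 40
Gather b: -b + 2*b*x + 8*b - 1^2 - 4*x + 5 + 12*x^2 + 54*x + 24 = b*(2*x + 7) + 12*x^2 + 50*x + 28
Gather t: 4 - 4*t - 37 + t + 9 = -3*t - 24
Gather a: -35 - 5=-40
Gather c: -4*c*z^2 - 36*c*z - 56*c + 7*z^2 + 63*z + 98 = c*(-4*z^2 - 36*z - 56) + 7*z^2 + 63*z + 98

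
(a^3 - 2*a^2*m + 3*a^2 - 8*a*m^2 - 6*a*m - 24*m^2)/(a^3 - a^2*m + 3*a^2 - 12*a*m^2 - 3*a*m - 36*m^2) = (a + 2*m)/(a + 3*m)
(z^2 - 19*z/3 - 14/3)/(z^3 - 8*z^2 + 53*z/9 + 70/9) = 3/(3*z - 5)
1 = 1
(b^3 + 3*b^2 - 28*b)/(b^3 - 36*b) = (b^2 + 3*b - 28)/(b^2 - 36)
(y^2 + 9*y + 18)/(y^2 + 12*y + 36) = (y + 3)/(y + 6)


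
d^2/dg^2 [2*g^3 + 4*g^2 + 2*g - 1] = 12*g + 8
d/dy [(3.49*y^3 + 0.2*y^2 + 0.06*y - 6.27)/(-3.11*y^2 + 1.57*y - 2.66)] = (-10.8539*y^4 + 10.9586*y^3 - 27.3496*y^2 - 40.0634*y + 9.6843)/(9.6721*y^4 - 9.7654*y^3 + 19.0101*y^2 - 8.3524*y + 7.0756)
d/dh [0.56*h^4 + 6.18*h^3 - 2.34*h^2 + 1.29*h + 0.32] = 2.24*h^3 + 18.54*h^2 - 4.68*h + 1.29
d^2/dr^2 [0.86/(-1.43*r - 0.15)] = -3.517228/(1.43*r + 0.15)^3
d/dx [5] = 0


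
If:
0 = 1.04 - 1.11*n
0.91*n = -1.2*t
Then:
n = 0.94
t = -0.71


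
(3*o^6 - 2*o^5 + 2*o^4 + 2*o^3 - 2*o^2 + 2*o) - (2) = 3*o^6 - 2*o^5 + 2*o^4 + 2*o^3 - 2*o^2 + 2*o - 2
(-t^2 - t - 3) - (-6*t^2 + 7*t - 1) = 5*t^2 - 8*t - 2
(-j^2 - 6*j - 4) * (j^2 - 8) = -j^4 - 6*j^3 + 4*j^2 + 48*j + 32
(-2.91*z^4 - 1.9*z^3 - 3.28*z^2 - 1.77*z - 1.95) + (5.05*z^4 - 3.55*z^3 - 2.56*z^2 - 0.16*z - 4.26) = 2.14*z^4 - 5.45*z^3 - 5.84*z^2 - 1.93*z - 6.21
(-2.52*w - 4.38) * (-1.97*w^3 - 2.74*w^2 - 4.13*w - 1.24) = 4.9644*w^4 + 15.5334*w^3 + 22.4088*w^2 + 21.2142*w + 5.4312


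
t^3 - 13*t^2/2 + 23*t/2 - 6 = (t - 4)*(t - 3/2)*(t - 1)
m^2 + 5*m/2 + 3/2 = (m + 1)*(m + 3/2)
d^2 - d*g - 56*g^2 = (d - 8*g)*(d + 7*g)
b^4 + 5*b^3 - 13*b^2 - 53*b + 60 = (b - 3)*(b - 1)*(b + 4)*(b + 5)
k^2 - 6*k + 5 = (k - 5)*(k - 1)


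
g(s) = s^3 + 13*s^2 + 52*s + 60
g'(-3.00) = 1.00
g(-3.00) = -6.00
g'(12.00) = 796.00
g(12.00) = 4284.00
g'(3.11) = 161.88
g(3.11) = 377.54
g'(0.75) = 73.19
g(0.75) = 106.73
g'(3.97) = 202.50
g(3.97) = 533.90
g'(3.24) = 167.73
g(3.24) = 398.96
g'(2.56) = 138.22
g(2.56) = 295.09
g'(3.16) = 164.12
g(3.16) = 385.69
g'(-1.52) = 19.41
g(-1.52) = 7.48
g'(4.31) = 219.79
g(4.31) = 605.67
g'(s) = 3*s^2 + 26*s + 52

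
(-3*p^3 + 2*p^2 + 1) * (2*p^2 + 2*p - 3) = -6*p^5 - 2*p^4 + 13*p^3 - 4*p^2 + 2*p - 3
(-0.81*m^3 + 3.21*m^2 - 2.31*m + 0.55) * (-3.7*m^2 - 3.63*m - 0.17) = 2.997*m^5 - 8.9367*m^4 - 2.9676*m^3 + 5.8046*m^2 - 1.6038*m - 0.0935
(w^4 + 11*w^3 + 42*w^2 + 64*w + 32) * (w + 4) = w^5 + 15*w^4 + 86*w^3 + 232*w^2 + 288*w + 128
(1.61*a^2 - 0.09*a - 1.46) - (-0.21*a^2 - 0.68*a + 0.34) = 1.82*a^2 + 0.59*a - 1.8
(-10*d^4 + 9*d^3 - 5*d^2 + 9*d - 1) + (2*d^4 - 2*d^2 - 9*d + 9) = -8*d^4 + 9*d^3 - 7*d^2 + 8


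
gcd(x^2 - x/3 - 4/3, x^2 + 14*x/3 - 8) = x - 4/3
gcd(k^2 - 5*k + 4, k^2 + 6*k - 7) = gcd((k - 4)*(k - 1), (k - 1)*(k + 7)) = k - 1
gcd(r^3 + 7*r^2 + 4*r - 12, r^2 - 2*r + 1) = r - 1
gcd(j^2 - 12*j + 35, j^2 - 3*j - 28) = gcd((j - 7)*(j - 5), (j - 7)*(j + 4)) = j - 7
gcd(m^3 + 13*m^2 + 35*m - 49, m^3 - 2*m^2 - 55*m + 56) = m^2 + 6*m - 7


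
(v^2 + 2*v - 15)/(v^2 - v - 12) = (-v^2 - 2*v + 15)/(-v^2 + v + 12)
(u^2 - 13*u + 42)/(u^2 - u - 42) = (u - 6)/(u + 6)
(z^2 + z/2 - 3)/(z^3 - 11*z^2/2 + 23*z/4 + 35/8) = 4*(2*z^2 + z - 6)/(8*z^3 - 44*z^2 + 46*z + 35)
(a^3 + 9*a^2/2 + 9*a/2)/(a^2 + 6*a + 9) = a*(2*a + 3)/(2*(a + 3))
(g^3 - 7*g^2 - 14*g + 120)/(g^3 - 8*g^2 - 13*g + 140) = (g - 6)/(g - 7)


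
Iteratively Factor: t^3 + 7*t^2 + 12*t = (t + 4)*(t^2 + 3*t) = t*(t + 4)*(t + 3)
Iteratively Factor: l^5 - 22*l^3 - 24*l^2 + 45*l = (l + 3)*(l^4 - 3*l^3 - 13*l^2 + 15*l) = (l - 5)*(l + 3)*(l^3 + 2*l^2 - 3*l) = (l - 5)*(l + 3)^2*(l^2 - l) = (l - 5)*(l - 1)*(l + 3)^2*(l)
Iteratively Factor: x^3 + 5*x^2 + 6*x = (x + 3)*(x^2 + 2*x) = (x + 2)*(x + 3)*(x)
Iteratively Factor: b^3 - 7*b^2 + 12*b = (b - 4)*(b^2 - 3*b) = b*(b - 4)*(b - 3)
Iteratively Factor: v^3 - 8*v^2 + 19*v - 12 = (v - 3)*(v^2 - 5*v + 4) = (v - 4)*(v - 3)*(v - 1)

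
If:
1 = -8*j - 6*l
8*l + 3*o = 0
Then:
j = 9*o/32 - 1/8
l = -3*o/8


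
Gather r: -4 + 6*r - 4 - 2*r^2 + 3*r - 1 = -2*r^2 + 9*r - 9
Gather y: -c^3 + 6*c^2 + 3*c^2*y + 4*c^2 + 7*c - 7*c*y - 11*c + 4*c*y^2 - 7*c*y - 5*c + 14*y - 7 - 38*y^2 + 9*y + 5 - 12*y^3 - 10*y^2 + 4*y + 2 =-c^3 + 10*c^2 - 9*c - 12*y^3 + y^2*(4*c - 48) + y*(3*c^2 - 14*c + 27)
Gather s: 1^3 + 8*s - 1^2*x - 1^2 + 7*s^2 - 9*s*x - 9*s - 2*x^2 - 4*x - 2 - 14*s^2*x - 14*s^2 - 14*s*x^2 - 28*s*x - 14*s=s^2*(-14*x - 7) + s*(-14*x^2 - 37*x - 15) - 2*x^2 - 5*x - 2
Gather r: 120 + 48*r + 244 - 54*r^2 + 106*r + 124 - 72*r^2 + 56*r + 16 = -126*r^2 + 210*r + 504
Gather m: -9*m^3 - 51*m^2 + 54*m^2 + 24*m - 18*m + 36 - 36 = -9*m^3 + 3*m^2 + 6*m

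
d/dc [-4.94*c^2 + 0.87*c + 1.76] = 0.87 - 9.88*c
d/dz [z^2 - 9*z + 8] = 2*z - 9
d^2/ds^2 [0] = 0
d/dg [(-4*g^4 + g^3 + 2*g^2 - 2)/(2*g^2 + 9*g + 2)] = 2*(-8*g^5 - 53*g^4 - 7*g^3 + 12*g^2 + 8*g + 9)/(4*g^4 + 36*g^3 + 89*g^2 + 36*g + 4)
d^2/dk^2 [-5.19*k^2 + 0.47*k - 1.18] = -10.3800000000000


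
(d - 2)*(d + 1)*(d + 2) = d^3 + d^2 - 4*d - 4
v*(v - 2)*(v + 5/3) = v^3 - v^2/3 - 10*v/3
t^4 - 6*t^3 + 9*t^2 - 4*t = t*(t - 4)*(t - 1)^2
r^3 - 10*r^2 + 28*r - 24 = (r - 6)*(r - 2)^2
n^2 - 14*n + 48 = (n - 8)*(n - 6)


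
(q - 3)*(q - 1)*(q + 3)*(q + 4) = q^4 + 3*q^3 - 13*q^2 - 27*q + 36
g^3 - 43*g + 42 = (g - 6)*(g - 1)*(g + 7)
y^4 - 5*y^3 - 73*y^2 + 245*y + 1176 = (y - 8)*(y - 7)*(y + 3)*(y + 7)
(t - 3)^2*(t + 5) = t^3 - t^2 - 21*t + 45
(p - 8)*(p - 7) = p^2 - 15*p + 56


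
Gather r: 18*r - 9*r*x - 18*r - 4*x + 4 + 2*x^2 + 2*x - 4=-9*r*x + 2*x^2 - 2*x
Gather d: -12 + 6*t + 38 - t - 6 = 5*t + 20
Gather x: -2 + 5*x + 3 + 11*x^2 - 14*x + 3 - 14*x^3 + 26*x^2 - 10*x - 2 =-14*x^3 + 37*x^2 - 19*x + 2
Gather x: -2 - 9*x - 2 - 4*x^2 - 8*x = -4*x^2 - 17*x - 4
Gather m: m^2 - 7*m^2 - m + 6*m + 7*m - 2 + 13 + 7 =-6*m^2 + 12*m + 18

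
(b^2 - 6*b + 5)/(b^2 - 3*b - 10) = (b - 1)/(b + 2)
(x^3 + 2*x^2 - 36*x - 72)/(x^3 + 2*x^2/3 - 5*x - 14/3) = 3*(x^2 - 36)/(3*x^2 - 4*x - 7)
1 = 1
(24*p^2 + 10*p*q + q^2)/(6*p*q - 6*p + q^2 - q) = (4*p + q)/(q - 1)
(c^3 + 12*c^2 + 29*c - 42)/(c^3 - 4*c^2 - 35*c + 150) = (c^2 + 6*c - 7)/(c^2 - 10*c + 25)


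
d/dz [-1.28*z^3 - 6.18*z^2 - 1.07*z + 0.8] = -3.84*z^2 - 12.36*z - 1.07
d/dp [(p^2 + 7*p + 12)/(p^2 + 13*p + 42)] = 6*(p^2 + 10*p + 23)/(p^4 + 26*p^3 + 253*p^2 + 1092*p + 1764)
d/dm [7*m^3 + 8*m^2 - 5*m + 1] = 21*m^2 + 16*m - 5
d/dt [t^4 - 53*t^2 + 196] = 4*t^3 - 106*t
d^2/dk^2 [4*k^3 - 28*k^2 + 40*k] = 24*k - 56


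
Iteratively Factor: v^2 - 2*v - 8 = (v - 4)*(v + 2)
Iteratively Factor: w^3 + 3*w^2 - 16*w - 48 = (w + 4)*(w^2 - w - 12) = (w + 3)*(w + 4)*(w - 4)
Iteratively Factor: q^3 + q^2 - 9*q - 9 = (q - 3)*(q^2 + 4*q + 3) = (q - 3)*(q + 1)*(q + 3)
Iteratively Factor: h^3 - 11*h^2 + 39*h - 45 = (h - 3)*(h^2 - 8*h + 15) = (h - 5)*(h - 3)*(h - 3)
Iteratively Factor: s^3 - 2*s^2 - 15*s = (s)*(s^2 - 2*s - 15) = s*(s - 5)*(s + 3)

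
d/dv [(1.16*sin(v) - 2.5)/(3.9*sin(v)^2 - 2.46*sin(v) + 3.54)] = (-4.524*sin(v)^2 + 19.5*sin(v) - 2.0436)*cos(v)/(15.21*sin(v)^4 - 19.188*sin(v)^3 + 33.6636*sin(v)^2 - 17.4168*sin(v) + 12.5316)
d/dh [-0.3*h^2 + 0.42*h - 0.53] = 0.42 - 0.6*h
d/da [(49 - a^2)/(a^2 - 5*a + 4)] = (5*a^2 - 106*a + 245)/(a^4 - 10*a^3 + 33*a^2 - 40*a + 16)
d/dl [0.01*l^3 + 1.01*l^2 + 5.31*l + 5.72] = 0.03*l^2 + 2.02*l + 5.31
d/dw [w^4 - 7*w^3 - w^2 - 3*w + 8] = 4*w^3 - 21*w^2 - 2*w - 3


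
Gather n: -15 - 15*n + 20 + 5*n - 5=-10*n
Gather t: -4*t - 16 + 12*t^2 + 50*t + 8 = 12*t^2 + 46*t - 8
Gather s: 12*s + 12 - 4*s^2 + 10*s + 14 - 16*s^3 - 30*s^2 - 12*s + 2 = -16*s^3 - 34*s^2 + 10*s + 28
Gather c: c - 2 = c - 2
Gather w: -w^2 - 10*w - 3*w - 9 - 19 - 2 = -w^2 - 13*w - 30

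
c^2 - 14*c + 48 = (c - 8)*(c - 6)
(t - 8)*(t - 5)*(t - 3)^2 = t^4 - 19*t^3 + 127*t^2 - 357*t + 360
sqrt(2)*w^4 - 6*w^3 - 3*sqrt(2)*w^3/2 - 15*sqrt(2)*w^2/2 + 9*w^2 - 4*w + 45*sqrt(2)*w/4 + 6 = (w - 3/2)*(w - 4*sqrt(2))*(w + sqrt(2)/2)*(sqrt(2)*w + 1)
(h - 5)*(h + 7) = h^2 + 2*h - 35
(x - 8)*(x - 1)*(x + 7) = x^3 - 2*x^2 - 55*x + 56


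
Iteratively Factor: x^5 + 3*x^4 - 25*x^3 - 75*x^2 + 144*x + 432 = (x + 4)*(x^4 - x^3 - 21*x^2 + 9*x + 108) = (x - 3)*(x + 4)*(x^3 + 2*x^2 - 15*x - 36) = (x - 3)*(x + 3)*(x + 4)*(x^2 - x - 12) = (x - 3)*(x + 3)^2*(x + 4)*(x - 4)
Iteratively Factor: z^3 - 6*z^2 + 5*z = (z - 1)*(z^2 - 5*z) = z*(z - 1)*(z - 5)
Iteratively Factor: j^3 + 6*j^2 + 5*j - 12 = (j - 1)*(j^2 + 7*j + 12) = (j - 1)*(j + 4)*(j + 3)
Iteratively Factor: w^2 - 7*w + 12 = (w - 4)*(w - 3)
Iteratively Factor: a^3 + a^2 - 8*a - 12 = (a - 3)*(a^2 + 4*a + 4) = (a - 3)*(a + 2)*(a + 2)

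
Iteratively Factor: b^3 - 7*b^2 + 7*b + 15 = (b - 5)*(b^2 - 2*b - 3) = (b - 5)*(b - 3)*(b + 1)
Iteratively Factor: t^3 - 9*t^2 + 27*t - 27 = (t - 3)*(t^2 - 6*t + 9) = (t - 3)^2*(t - 3)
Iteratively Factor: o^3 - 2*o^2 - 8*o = (o)*(o^2 - 2*o - 8) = o*(o + 2)*(o - 4)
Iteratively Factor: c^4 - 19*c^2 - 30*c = (c)*(c^3 - 19*c - 30) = c*(c + 3)*(c^2 - 3*c - 10) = c*(c + 2)*(c + 3)*(c - 5)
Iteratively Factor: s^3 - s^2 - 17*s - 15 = (s + 3)*(s^2 - 4*s - 5) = (s + 1)*(s + 3)*(s - 5)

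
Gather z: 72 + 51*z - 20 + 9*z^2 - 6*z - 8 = 9*z^2 + 45*z + 44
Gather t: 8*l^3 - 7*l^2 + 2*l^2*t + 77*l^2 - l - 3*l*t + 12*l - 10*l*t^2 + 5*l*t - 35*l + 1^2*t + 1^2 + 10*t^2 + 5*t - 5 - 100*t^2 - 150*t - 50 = 8*l^3 + 70*l^2 - 24*l + t^2*(-10*l - 90) + t*(2*l^2 + 2*l - 144) - 54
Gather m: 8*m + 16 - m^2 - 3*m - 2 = -m^2 + 5*m + 14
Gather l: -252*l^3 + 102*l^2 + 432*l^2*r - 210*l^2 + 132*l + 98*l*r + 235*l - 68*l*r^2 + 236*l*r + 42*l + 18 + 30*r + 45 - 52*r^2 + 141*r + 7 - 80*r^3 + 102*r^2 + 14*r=-252*l^3 + l^2*(432*r - 108) + l*(-68*r^2 + 334*r + 409) - 80*r^3 + 50*r^2 + 185*r + 70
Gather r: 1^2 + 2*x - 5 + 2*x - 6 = 4*x - 10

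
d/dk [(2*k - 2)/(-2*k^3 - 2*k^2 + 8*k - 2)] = (-k^3 - k^2 + 4*k + (k - 1)*(3*k^2 + 2*k - 4) - 1)/(k^3 + k^2 - 4*k + 1)^2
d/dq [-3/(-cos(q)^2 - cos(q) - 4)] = 3*(2*cos(q) + 1)*sin(q)/(cos(q)^2 + cos(q) + 4)^2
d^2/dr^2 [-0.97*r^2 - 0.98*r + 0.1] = -1.94000000000000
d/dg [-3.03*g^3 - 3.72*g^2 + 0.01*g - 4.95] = -9.09*g^2 - 7.44*g + 0.01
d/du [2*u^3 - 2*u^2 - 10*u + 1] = 6*u^2 - 4*u - 10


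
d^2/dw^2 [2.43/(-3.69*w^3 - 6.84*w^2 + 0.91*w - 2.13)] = ((53.8002*w + 33.2424)*(3.69*w^3 + 6.84*w^2 - 0.91*w + 2.13) - 2.43*(11.07*w^2 + 13.68*w - 0.91)*(22.14*w^2 + 27.36*w - 1.82))/(3.69*w^3 + 6.84*w^2 - 0.91*w + 2.13)^3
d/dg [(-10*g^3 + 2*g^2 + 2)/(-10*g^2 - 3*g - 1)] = 2*(50*g^4 + 30*g^3 + 12*g^2 + 18*g + 3)/(100*g^4 + 60*g^3 + 29*g^2 + 6*g + 1)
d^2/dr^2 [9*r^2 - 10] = 18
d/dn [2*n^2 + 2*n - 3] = 4*n + 2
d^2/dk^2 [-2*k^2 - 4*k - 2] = -4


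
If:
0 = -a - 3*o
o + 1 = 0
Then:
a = 3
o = -1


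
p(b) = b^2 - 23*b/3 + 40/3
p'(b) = 2*b - 23/3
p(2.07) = 1.75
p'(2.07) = -3.53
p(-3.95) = 59.22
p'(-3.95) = -15.57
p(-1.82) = 30.60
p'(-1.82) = -11.31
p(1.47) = 4.22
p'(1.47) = -4.73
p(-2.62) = 40.28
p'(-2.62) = -12.91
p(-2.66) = 40.80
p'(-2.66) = -12.99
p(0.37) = 10.63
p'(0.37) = -6.93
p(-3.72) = 55.69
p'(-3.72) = -15.11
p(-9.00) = 163.33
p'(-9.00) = -25.67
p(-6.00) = 95.33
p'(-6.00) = -19.67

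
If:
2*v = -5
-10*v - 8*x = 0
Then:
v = -5/2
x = 25/8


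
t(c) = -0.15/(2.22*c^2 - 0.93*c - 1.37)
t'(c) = -0.15*(0.93 - 4.44*c)/(2.22*c^2 - 0.93*c - 1.37)^2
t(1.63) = -0.05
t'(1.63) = 0.10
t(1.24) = -0.17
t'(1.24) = 0.87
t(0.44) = 0.11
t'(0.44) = 0.08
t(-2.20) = -0.01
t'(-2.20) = -0.01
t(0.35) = 0.11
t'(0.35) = 0.05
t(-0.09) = 0.12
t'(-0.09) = -0.12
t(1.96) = -0.03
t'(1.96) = 0.04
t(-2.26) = -0.01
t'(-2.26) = -0.01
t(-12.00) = -0.00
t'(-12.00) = -0.00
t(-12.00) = -0.00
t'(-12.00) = -0.00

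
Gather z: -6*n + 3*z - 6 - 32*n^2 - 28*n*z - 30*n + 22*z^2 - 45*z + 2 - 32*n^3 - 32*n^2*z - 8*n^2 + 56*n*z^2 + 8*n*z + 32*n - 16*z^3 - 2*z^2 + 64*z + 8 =-32*n^3 - 40*n^2 - 4*n - 16*z^3 + z^2*(56*n + 20) + z*(-32*n^2 - 20*n + 22) + 4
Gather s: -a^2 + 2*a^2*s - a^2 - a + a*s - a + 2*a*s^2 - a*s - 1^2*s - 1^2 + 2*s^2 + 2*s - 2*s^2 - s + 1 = 2*a^2*s - 2*a^2 + 2*a*s^2 - 2*a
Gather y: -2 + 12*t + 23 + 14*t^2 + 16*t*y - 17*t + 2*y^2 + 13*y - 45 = 14*t^2 - 5*t + 2*y^2 + y*(16*t + 13) - 24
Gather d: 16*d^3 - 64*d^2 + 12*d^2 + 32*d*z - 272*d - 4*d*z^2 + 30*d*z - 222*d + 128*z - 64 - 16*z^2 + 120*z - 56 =16*d^3 - 52*d^2 + d*(-4*z^2 + 62*z - 494) - 16*z^2 + 248*z - 120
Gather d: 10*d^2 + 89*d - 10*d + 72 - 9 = 10*d^2 + 79*d + 63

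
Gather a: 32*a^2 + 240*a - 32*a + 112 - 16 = 32*a^2 + 208*a + 96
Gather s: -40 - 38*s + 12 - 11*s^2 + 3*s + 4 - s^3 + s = -s^3 - 11*s^2 - 34*s - 24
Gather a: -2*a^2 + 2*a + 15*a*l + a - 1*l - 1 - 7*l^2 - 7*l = -2*a^2 + a*(15*l + 3) - 7*l^2 - 8*l - 1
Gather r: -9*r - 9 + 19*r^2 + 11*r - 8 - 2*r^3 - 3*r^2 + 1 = -2*r^3 + 16*r^2 + 2*r - 16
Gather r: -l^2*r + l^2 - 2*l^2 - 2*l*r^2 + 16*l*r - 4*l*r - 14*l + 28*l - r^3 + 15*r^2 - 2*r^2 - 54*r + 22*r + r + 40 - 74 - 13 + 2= -l^2 + 14*l - r^3 + r^2*(13 - 2*l) + r*(-l^2 + 12*l - 31) - 45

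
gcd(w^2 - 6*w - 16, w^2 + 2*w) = w + 2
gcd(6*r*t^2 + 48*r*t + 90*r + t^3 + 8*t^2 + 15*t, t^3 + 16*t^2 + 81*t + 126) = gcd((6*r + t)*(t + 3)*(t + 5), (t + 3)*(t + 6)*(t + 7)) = t + 3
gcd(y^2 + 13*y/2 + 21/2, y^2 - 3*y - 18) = y + 3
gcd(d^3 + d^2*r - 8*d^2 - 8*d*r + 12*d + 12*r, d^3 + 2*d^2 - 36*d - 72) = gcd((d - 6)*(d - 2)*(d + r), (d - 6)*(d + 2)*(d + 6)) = d - 6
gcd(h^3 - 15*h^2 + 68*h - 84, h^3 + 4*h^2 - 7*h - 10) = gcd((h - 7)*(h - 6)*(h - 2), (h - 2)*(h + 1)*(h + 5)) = h - 2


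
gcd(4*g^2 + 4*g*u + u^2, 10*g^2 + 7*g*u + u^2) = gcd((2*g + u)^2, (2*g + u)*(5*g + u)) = 2*g + u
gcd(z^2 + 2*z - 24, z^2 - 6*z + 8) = z - 4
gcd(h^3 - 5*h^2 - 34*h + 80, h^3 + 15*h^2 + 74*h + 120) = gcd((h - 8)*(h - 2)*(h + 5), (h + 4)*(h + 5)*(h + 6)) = h + 5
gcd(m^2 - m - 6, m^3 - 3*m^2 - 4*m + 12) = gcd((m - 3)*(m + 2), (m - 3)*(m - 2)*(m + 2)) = m^2 - m - 6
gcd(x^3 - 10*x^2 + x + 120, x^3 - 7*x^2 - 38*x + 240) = x^2 - 13*x + 40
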